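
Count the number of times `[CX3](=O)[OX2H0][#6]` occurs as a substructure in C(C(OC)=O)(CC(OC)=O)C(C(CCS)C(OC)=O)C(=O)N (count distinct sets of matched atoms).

3

[CX3](=O)[OX2H0][#6] is the SMARTS for an ester: a carbonyl carbon bonded to an oxygen that is itself bonded to carbon (no H on that O).
The molecule carries 3 separate instances of a methyl-ester group (-C(=O)OCH3) meeting every constraint; each maps to a distinct set of atoms, giving 3 matches.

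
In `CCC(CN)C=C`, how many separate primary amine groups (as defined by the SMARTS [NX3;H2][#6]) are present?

1

[NX3;H2][#6] is the SMARTS for a primary amine: a trivalent nitrogen with two H attached to carbon.
Exactly one fragment in the molecule meets all constraints, giving 1 match.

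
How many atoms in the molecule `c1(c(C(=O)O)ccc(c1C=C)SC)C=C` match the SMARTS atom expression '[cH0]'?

4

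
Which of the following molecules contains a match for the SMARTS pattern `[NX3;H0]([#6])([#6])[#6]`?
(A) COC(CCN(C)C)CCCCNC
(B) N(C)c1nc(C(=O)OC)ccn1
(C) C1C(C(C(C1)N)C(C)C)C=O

[NX3;H0]([#6])([#6])[#6] describes a trivalent nitrogen with no H, bonded to three carbons (a tertiary amine).
(A) contains a dimethylamino group (-N(CH3)2), which satisfies every atom and bond constraint.
(B) has an N-methylamino group (-NHCH3) but the nitrogen still has one H (H1), not H0.
(C) has a primary amino group (-NH2) but the nitrogen has H2, not H0 with three carbons.
So the answer is (A).

A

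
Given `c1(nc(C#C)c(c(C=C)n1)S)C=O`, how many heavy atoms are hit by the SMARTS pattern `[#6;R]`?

4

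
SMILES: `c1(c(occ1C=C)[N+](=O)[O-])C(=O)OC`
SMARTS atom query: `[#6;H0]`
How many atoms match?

4

The query [#6;H0] means: any carbon with no attached hydrogen.
Check the 14 heavy atoms by environment: 1× o (aromatic, H0) → no; 3× c (aromatic, H0) → match; 1× c (aromatic, H1) → no; 1× N (charge +1, H0) → no; 1× O (charge -1, H0) → no; 3× O (H0) → no; 1× C (H0) → match; 1× C (H3) → no; 1× C (H1) → no; 1× C (H2) → no.
Summing the matching environments: 3 + 1 = 4 matching atoms.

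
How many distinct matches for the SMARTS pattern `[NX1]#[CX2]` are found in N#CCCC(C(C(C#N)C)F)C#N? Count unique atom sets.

3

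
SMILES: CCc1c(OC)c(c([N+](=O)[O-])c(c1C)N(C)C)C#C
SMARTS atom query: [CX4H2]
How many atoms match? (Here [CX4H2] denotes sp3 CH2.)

1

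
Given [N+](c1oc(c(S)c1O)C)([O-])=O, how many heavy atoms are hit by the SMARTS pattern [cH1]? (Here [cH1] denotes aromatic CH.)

The query [cH1] means: aromatic carbon bearing exactly one hydrogen.
Check the 11 heavy atoms by environment: 1× o (aromatic, H0) → no; 4× c (aromatic, H0) → no; 1× C (H3) → no; 1× N (charge +1, H0) → no; 1× O (charge -1, H0) → no; 1× O (H0) → no; 1× O (H1) → no; 1× S (H1) → no.
No environment satisfies the query, so 0 matching atoms.

0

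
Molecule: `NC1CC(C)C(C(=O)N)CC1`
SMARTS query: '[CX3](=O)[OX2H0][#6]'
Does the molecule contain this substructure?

The pattern [CX3](=O)[OX2H0][#6] describes a carbonyl carbon bonded to an oxygen that is itself bonded to carbon (no H on that O) — an ester.
The closest candidate here is a primary amide (-C(=O)NH2), but the carbonyl is bonded to N, not to an O-C linkage. No other fragment satisfies the full query, so there is no match.

No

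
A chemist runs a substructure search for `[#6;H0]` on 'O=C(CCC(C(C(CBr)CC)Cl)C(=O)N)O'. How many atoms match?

2

Check the 16 heavy atoms by environment: 4× C (H2) → no; 3× C (H1) → no; 2× C (H0) → match; 2× O (H0) → no; 1× O (H1) → no; 1× Br (H0) → no; 1× N (H2) → no; 1× Cl (H0) → no; 1× C (H3) → no.
That gives 2 matching atoms.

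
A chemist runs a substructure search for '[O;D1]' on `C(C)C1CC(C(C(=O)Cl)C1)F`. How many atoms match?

The query [O;D1] means: aliphatic oxygen bonded to exactly one heavy atom.
Check the 11 heavy atoms by environment: 3× C (D2) → no; 4× C (D3) → no; 1× O (D1) → match; 1× Cl (D1) → no; 1× F (D1) → no; 1× C (D1) → no.
That gives 1 matching atom.

1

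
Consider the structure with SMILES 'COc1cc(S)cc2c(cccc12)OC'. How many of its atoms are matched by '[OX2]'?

Check the 15 heavy atoms by environment: 10× c (aromatic, X3) → no; 2× O (X2) → match; 2× C (X4) → no; 1× S (X2) → no.
That gives 2 matching atoms.

2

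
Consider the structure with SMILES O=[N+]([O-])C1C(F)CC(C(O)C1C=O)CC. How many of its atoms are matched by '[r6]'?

6

The query [r6] means: r6 matches atoms in a six-membered ring.
Check the 15 heavy atoms by environment: 6× C (in 6-ring) → match; 3× C (acyclic) → no; 1× N (charge +1, acyclic) → no; 1× O (charge -1, acyclic) → no; 3× O (acyclic) → no; 1× F (acyclic) → no.
That gives 6 matching atoms.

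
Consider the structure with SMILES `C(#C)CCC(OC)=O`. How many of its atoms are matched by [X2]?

Check the 8 heavy atoms by environment: 3× C (X4) → no; 1× C (X3) → no; 1× O (X1) → no; 1× O (X2) → match; 2× C (X2) → match.
Summing the matching environments: 1 + 2 = 3 matching atoms.

3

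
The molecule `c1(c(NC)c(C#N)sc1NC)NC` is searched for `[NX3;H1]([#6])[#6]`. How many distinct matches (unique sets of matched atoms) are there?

3

[NX3;H1]([#6])[#6] is the SMARTS for a secondary amine: a trivalent nitrogen with one H, bonded to two carbons.
The molecule carries 3 separate instances of an N-methylamino group (-NHCH3) meeting every constraint; each maps to a distinct set of atoms, giving 3 matches.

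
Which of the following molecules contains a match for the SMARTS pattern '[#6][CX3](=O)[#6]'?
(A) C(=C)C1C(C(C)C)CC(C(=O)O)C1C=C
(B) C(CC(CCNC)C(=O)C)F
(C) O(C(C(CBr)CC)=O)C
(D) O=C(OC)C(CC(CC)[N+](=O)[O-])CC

[#6][CX3](=O)[#6] describes a carbonyl carbon (no H) flanked by two carbons (a ketone).
(A) has a carboxylic acid group (-C(=O)OH) but one neighbour of the carbonyl carbon is O, not C.
(B) contains an acetyl/ketone group (-C(=O)CH3), which satisfies every atom and bond constraint.
(C) has a methyl-ester group (-C(=O)OCH3) but one neighbour of the carbonyl carbon is O, not C.
(D) has a methyl-ester group (-C(=O)OCH3) but one neighbour of the carbonyl carbon is O, not C.
So the answer is (B).

B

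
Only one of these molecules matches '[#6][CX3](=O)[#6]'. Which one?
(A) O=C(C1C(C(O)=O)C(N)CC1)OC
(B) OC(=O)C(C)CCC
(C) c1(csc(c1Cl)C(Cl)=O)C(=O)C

C

[#6][CX3](=O)[#6] describes a carbonyl carbon (no H) flanked by two carbons (a ketone).
(A) has a carboxylic acid group (-C(=O)OH) but one neighbour of the carbonyl carbon is O, not C.
(B) has a carboxylic acid group (-C(=O)OH) but one neighbour of the carbonyl carbon is O, not C.
(C) contains an acetyl/ketone group (-C(=O)CH3), which satisfies every atom and bond constraint.
So the answer is (C).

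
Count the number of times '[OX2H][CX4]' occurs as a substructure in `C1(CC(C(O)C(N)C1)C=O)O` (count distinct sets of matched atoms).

[OX2H][CX4] is the SMARTS for an aliphatic alcohol: a hydroxyl oxygen bound to an sp3 (X4) carbon.
The molecule carries 2 separate instances of a hydroxyl group (-OH) meeting every constraint; each maps to a distinct set of atoms, giving 2 matches.

2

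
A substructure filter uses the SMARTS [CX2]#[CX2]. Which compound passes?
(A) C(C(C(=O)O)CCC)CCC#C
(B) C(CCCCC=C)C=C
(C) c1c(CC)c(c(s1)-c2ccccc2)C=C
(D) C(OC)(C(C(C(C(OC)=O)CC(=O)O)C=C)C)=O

A

[CX2]#[CX2] describes a carbon-carbon triple bond (an alkyne).
(A) contains an ethynyl group (-C#CH), which satisfies every atom and bond constraint.
(B) has a vinyl group (-CH=CH2) but the C=C is a double bond; both carbons are CX3, not CX2.
(C) has a vinyl group (-CH=CH2) but the C=C is a double bond; both carbons are CX3, not CX2.
(D) has a vinyl group (-CH=CH2) but the C=C is a double bond; both carbons are CX3, not CX2.
So the answer is (A).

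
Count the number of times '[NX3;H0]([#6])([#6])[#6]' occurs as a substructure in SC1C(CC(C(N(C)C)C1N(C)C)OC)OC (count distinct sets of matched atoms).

[NX3;H0]([#6])([#6])[#6] is the SMARTS for a tertiary amine: a trivalent nitrogen with no H, bonded to three carbons.
The molecule carries 2 separate instances of a dimethylamino group (-N(CH3)2) meeting every constraint; each maps to a distinct set of atoms, giving 2 matches.

2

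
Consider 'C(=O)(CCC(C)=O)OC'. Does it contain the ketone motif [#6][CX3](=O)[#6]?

The pattern [#6][CX3](=O)[#6] describes a carbonyl carbon (no H) flanked by two carbons — a ketone.
The molecule carries an acetyl/ketone group (-C(=O)CH3), whose atoms satisfy every constraint of the query, so the pattern matches.

Yes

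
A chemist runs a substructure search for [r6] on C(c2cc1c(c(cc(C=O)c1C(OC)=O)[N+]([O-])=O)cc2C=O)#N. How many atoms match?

10

The query [r6] means: r6 matches atoms in a six-membered ring.
Check the 23 heavy atoms by environment: 10× c (aromatic, in 6-ring) → match; 5× C (acyclic) → no; 5× O (acyclic) → no; 1× N (acyclic) → no; 1× N (charge +1, acyclic) → no; 1× O (charge -1, acyclic) → no.
That gives 10 matching atoms.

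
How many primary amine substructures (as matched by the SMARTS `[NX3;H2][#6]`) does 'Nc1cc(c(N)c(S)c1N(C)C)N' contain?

[NX3;H2][#6] is the SMARTS for a primary amine: a trivalent nitrogen with two H attached to carbon.
The molecule carries 3 separate instances of a primary amino group (-NH2) meeting every constraint; each maps to a distinct set of atoms, giving 3 matches.

3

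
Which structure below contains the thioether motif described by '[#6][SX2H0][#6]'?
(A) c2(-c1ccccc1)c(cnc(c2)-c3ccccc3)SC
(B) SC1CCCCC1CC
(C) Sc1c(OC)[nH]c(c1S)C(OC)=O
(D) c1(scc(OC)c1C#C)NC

A

[#6][SX2H0][#6] describes an aliphatic sulfur bridging two carbons with no H on the sulfur (a thioether).
(A) contains a methylthio ether (-SCH3), which satisfies every atom and bond constraint.
(B) has a thiol (-SH) but the sulfur has H1, not H0 bridging two carbons.
(C) has a thiol (-SH) but the sulfur has H1, not H0 bridging two carbons.
(D) has a methoxy ether (-OCH3) but the bridging atom is O, not S.
So the answer is (A).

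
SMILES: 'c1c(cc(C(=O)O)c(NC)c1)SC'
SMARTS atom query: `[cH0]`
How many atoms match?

3

The query [cH0] means: aromatic carbon with no attached hydrogen (substituted or ring-fusion).
Check the 13 heavy atoms by environment: 3× c (aromatic, H0) → match; 3× c (aromatic, H1) → no; 1× N (H1) → no; 2× C (H3) → no; 1× S (H0) → no; 1× C (H0) → no; 1× O (H0) → no; 1× O (H1) → no.
That gives 3 matching atoms.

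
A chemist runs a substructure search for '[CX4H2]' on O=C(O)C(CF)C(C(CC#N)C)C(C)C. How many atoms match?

2

The query [CX4H2] means: sp3 carbon (X4) with exactly two hydrogens.
Check the 15 heavy atoms by environment: 2× C (H2, X4) → match; 4× C (H1, X4) → no; 3× C (H3, X4) → no; 1× F (H0, X1) → no; 1× C (H0, X3) → no; 1× O (H0, X1) → no; 1× O (H1, X2) → no; 1× C (H0, X2) → no; 1× N (H0, X1) → no.
That gives 2 matching atoms.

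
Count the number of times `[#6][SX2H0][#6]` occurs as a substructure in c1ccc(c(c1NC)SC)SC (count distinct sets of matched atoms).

[#6][SX2H0][#6] is the SMARTS for a thioether: an aliphatic sulfur bridging two carbons with no H on the sulfur.
The molecule carries 2 separate instances of a methylthio ether (-SCH3) meeting every constraint; each maps to a distinct set of atoms, giving 2 matches.

2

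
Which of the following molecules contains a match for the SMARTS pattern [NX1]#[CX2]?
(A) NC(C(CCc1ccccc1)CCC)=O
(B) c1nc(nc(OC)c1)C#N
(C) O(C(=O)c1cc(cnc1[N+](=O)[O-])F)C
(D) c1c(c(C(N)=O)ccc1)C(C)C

B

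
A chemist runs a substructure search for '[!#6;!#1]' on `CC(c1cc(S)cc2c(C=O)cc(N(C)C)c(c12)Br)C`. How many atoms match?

4

Check the 20 heavy atoms by environment: 10× c (aromatic) → no; 1× S → match; 6× C → no; 1× N → match; 1× O → match; 1× Br → match.
Summing the matching environments: 1 + 1 + 1 + 1 = 4 matching atoms.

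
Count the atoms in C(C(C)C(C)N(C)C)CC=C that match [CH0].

0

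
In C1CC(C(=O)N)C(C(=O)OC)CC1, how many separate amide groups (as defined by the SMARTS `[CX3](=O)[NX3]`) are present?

1

[CX3](=O)[NX3] is the SMARTS for an amide: a carbonyl carbon bonded to a trivalent nitrogen.
Exactly one fragment in the molecule meets all constraints, giving 1 match.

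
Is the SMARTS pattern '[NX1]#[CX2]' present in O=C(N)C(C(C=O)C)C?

No

The pattern [NX1]#[CX2] describes a nitrogen triple-bonded to a two-connected carbon — a nitrile.
The closest candidate here is a primary amide (-C(=O)NH2), but the nitrogen is NX3, not NX1. No other fragment satisfies the full query, so there is no match.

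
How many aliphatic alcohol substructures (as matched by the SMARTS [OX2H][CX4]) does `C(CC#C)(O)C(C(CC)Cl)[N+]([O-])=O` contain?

1

[OX2H][CX4] is the SMARTS for an aliphatic alcohol: a hydroxyl oxygen bound to an sp3 (X4) carbon.
Exactly one fragment in the molecule meets all constraints, giving 1 match.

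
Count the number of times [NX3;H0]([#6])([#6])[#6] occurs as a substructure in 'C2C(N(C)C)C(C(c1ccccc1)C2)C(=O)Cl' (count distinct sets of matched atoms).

1

[NX3;H0]([#6])([#6])[#6] is the SMARTS for a tertiary amine: a trivalent nitrogen with no H, bonded to three carbons.
Exactly one fragment in the molecule meets all constraints, giving 1 match.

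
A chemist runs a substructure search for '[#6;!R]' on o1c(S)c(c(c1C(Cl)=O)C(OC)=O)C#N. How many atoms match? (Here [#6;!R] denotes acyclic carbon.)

Check the 15 heavy atoms by environment: 1× o (aromatic, in 5-ring) → no; 4× c (aromatic, in 5-ring) → no; 4× C (acyclic) → match; 3× O (acyclic) → no; 1× Cl (acyclic) → no; 1× N (acyclic) → no; 1× S (acyclic) → no.
That gives 4 matching atoms.

4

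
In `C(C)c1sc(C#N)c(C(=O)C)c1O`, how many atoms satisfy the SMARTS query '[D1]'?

The query [D1] means: atom with exactly one heavy-atom neighbour (degree 1).
Check the 13 heavy atoms by environment: 1× s (aromatic, D2) → no; 4× c (aromatic, D3) → no; 2× O (D1) → match; 2× C (D2) → no; 2× C (D1) → match; 1× N (D1) → match; 1× C (D3) → no.
Summing the matching environments: 2 + 2 + 1 = 5 matching atoms.

5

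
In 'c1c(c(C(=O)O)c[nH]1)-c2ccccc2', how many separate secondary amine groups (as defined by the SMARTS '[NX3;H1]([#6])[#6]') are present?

[NX3;H1]([#6])[#6] is the SMARTS for a secondary amine: a trivalent nitrogen with one H, bonded to two carbons.
No fragment in the molecule satisfies every constraint, giving 0 matches.

0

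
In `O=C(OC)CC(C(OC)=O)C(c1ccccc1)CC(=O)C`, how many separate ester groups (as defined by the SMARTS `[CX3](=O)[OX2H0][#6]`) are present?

2

[CX3](=O)[OX2H0][#6] is the SMARTS for an ester: a carbonyl carbon bonded to an oxygen that is itself bonded to carbon (no H on that O).
The molecule carries 2 separate instances of a methyl-ester group (-C(=O)OCH3) meeting every constraint; each maps to a distinct set of atoms, giving 2 matches.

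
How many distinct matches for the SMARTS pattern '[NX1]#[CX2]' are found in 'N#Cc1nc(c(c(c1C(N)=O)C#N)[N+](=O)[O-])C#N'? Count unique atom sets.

3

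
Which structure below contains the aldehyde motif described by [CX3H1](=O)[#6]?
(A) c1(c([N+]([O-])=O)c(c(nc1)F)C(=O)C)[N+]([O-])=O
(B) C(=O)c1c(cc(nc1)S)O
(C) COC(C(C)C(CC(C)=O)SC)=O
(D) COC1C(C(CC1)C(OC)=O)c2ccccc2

B

[CX3H1](=O)[#6] describes an sp2 carbon with one H, double-bonded to O and single-bonded to carbon (an aldehyde).
(A) has an acetyl/ketone group (-C(=O)CH3) but the carbonyl carbon has H0 (two carbon neighbours), not H1.
(B) contains an aldehyde (-CHO), which satisfies every atom and bond constraint.
(C) has a methyl-ester group (-C(=O)OCH3) but the carbonyl carbon has H0, not H1.
(D) has a methyl-ester group (-C(=O)OCH3) but the carbonyl carbon has H0, not H1.
So the answer is (B).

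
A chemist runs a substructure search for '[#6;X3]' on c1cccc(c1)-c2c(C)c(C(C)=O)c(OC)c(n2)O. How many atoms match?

12

The query [#6;X3] means: any carbon (aromatic or not) with three total connections.
Check the 19 heavy atoms by environment: 1× n (aromatic, X2) → no; 11× c (aromatic, X3) → match; 2× O (X2) → no; 3× C (X4) → no; 1× C (X3) → match; 1× O (X1) → no.
Summing the matching environments: 11 + 1 = 12 matching atoms.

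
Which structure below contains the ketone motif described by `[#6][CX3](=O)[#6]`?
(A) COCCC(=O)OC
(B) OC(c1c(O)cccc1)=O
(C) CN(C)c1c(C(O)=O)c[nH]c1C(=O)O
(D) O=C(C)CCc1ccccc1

D

[#6][CX3](=O)[#6] describes a carbonyl carbon (no H) flanked by two carbons (a ketone).
(A) has a methyl-ester group (-C(=O)OCH3) but one neighbour of the carbonyl carbon is O, not C.
(B) has a carboxylic acid group (-C(=O)OH) but one neighbour of the carbonyl carbon is O, not C.
(C) has a carboxylic acid group (-C(=O)OH) but one neighbour of the carbonyl carbon is O, not C.
(D) contains an acetyl/ketone group (-C(=O)CH3), which satisfies every atom and bond constraint.
So the answer is (D).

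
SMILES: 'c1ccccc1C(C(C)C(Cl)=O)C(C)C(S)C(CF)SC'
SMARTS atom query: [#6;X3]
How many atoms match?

7

Check the 21 heavy atoms by environment: 9× C (X4) → no; 1× C (X3) → match; 1× O (X1) → no; 1× Cl (X1) → no; 1× F (X1) → no; 2× S (X2) → no; 6× c (aromatic, X3) → match.
Summing the matching environments: 1 + 6 = 7 matching atoms.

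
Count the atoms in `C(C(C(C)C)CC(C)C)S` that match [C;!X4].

0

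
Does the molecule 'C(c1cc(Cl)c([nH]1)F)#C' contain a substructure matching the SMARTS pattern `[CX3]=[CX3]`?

No

The pattern [CX3]=[CX3] describes a non-aromatic C=C double bond between two sp2 carbons — an alkene.
The closest candidate here is an ethynyl group (-C#CH), but the C-C bond is a triple bond, not a double bond. No other fragment satisfies the full query, so there is no match.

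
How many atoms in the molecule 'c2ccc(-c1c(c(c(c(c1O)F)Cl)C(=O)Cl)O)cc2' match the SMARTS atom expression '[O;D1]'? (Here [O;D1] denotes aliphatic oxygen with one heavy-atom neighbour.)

3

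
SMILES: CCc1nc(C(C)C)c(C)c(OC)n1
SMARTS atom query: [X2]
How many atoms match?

The query [X2] means: any atom with exactly two total connections (bonds + H).
Check the 14 heavy atoms by environment: 2× n (aromatic, X2) → match; 4× c (aromatic, X3) → no; 7× C (X4) → no; 1× O (X2) → match.
Summing the matching environments: 2 + 1 = 3 matching atoms.

3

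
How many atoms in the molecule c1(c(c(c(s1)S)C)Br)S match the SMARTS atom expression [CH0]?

The query [CH0] means: aliphatic carbon with no attached hydrogen.
Check the 9 heavy atoms by environment: 1× s (aromatic, H0) → no; 4× c (aromatic, H0) → no; 2× S (H1) → no; 1× C (H3) → no; 1× Br (H0) → no.
No environment satisfies the query, so 0 matching atoms.

0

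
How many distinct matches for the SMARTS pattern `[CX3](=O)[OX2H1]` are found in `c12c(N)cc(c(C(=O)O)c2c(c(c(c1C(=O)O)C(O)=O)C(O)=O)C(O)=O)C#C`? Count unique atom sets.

5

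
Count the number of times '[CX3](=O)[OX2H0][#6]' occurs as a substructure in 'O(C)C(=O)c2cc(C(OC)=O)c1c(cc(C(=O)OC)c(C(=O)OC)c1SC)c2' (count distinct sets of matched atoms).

4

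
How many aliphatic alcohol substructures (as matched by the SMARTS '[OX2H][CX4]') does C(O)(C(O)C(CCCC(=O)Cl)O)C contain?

[OX2H][CX4] is the SMARTS for an aliphatic alcohol: a hydroxyl oxygen bound to an sp3 (X4) carbon.
The molecule carries 3 separate instances of a hydroxyl group (-OH) meeting every constraint; each maps to a distinct set of atoms, giving 3 matches.

3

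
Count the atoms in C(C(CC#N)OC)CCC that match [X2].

2

Check the 10 heavy atoms by environment: 7× C (X4) → no; 1× O (X2) → match; 1× C (X2) → match; 1× N (X1) → no.
Summing the matching environments: 1 + 1 = 2 matching atoms.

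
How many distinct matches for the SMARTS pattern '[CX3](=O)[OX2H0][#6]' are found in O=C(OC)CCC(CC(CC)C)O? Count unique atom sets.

[CX3](=O)[OX2H0][#6] is the SMARTS for an ester: a carbonyl carbon bonded to an oxygen that is itself bonded to carbon (no H on that O).
Exactly one fragment in the molecule meets all constraints, giving 1 match.

1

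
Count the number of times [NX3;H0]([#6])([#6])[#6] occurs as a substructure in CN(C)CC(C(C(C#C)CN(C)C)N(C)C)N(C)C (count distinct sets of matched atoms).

4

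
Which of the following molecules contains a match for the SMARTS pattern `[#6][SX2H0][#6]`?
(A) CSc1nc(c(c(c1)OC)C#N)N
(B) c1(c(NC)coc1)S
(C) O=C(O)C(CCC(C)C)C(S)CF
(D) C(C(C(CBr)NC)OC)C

A

[#6][SX2H0][#6] describes an aliphatic sulfur bridging two carbons with no H on the sulfur (a thioether).
(A) contains a methylthio ether (-SCH3), which satisfies every atom and bond constraint.
(B) has a thiol (-SH) but the sulfur has H1, not H0 bridging two carbons.
(C) has a thiol (-SH) but the sulfur has H1, not H0 bridging two carbons.
(D) has a methoxy ether (-OCH3) but the bridging atom is O, not S.
So the answer is (A).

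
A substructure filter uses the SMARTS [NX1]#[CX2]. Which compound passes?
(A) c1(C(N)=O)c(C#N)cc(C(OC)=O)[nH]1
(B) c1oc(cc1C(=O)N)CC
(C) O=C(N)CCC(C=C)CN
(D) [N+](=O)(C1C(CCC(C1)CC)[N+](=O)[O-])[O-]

A

[NX1]#[CX2] describes a nitrogen triple-bonded to a two-connected carbon (a nitrile).
(A) contains a nitrile (-C#N), which satisfies every atom and bond constraint.
(B) has a primary amide (-C(=O)NH2) but the nitrogen is NX3, not NX1.
(C) has a primary amide (-C(=O)NH2) but the nitrogen is NX3, not NX1.
(D) has a nitro group (-[N+](=O)[O-]) but there is no C#N triple bond.
So the answer is (A).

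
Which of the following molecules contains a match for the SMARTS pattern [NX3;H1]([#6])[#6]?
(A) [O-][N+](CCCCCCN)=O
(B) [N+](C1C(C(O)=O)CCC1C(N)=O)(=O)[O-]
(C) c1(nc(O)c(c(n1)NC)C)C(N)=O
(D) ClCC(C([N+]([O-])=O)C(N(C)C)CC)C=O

[NX3;H1]([#6])[#6] describes a trivalent nitrogen with one H, bonded to two carbons (a secondary amine).
(A) has a primary amino group (-NH2) but the nitrogen has H2 and only one carbon neighbour.
(B) has a primary amide (-C(=O)NH2) but the -C(=O)NH2 nitrogen has H2, not H1.
(C) contains an N-methylamino group (-NHCH3), which satisfies every atom and bond constraint.
(D) has a dimethylamino group (-N(CH3)2) but the nitrogen has H0, not H1.
So the answer is (C).

C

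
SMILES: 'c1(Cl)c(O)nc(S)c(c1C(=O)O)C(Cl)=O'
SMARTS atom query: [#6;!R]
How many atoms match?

2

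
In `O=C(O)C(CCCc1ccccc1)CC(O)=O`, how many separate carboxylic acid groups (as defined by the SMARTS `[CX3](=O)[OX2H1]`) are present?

2

[CX3](=O)[OX2H1] is the SMARTS for a carboxylic acid: an sp2 carbon double-bonded to O and single-bonded to an -OH oxygen.
The molecule carries 2 separate instances of a carboxylic acid group (-C(=O)OH) meeting every constraint; each maps to a distinct set of atoms, giving 2 matches.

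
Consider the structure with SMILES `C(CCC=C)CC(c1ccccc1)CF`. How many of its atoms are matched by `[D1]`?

The query [D1] means: atom with exactly one heavy-atom neighbour (degree 1).
Check the 15 heavy atoms by environment: 6× C (D2) → no; 1× C (D3) → no; 1× C (D1) → match; 1× c (aromatic, D3) → no; 5× c (aromatic, D2) → no; 1× F (D1) → match.
Summing the matching environments: 1 + 1 = 2 matching atoms.

2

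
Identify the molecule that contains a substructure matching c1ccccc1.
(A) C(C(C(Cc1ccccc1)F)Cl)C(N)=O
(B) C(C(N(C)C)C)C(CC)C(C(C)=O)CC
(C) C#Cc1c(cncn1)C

c1ccccc1 describes six aromatic carbons in a ring (a benzene ring).
(A) contains a phenyl ring, which satisfies every atom and bond constraint.
(B) has a methyl group (-CH3) but no six-membered all-carbon aromatic ring is present.
(C) has a methyl group (-CH3) but no six-membered all-carbon aromatic ring is present.
So the answer is (A).

A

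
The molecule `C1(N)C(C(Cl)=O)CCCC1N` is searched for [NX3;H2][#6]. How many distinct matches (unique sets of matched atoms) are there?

2

[NX3;H2][#6] is the SMARTS for a primary amine: a trivalent nitrogen with two H attached to carbon.
The molecule carries 2 separate instances of a primary amino group (-NH2) meeting every constraint; each maps to a distinct set of atoms, giving 2 matches.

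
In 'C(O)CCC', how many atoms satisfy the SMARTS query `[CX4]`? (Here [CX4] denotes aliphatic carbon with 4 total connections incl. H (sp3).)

4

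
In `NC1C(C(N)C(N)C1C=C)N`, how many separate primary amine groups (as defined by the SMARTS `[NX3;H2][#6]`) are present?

[NX3;H2][#6] is the SMARTS for a primary amine: a trivalent nitrogen with two H attached to carbon.
The molecule carries 4 separate instances of a primary amino group (-NH2) meeting every constraint; each maps to a distinct set of atoms, giving 4 matches.

4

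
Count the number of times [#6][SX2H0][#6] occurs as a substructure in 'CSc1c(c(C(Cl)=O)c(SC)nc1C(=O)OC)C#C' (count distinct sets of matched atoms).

[#6][SX2H0][#6] is the SMARTS for a thioether: an aliphatic sulfur bridging two carbons with no H on the sulfur.
The molecule carries 2 separate instances of a methylthio ether (-SCH3) meeting every constraint; each maps to a distinct set of atoms, giving 2 matches.

2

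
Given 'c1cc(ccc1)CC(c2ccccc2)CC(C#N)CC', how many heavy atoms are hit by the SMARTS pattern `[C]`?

The query [C] means: uppercase C matches aliphatic (non-aromatic) carbon only.
Check the 20 heavy atoms by environment: 7× C → match; 12× c (aromatic) → no; 1× N → no.
That gives 7 matching atoms.

7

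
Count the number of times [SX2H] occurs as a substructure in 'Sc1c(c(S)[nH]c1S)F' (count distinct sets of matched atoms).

3

[SX2H] is the SMARTS for a thiol: an aliphatic sulfur with two connections, one being H.
The molecule carries 3 separate instances of a thiol (-SH) meeting every constraint; each maps to a distinct set of atoms, giving 3 matches.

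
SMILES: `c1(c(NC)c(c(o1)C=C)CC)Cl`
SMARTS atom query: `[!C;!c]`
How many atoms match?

Check the 12 heavy atoms by environment: 1× o (aromatic) → match; 4× c (aromatic) → no; 5× C → no; 1× Cl → match; 1× N → match.
Summing the matching environments: 1 + 1 + 1 = 3 matching atoms.

3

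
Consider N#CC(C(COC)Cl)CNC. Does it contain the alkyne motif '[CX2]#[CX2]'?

No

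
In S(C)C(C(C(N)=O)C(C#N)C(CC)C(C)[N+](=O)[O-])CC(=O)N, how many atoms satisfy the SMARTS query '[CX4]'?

10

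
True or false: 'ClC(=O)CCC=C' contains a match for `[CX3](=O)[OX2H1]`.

The pattern [CX3](=O)[OX2H1] describes an sp2 carbon double-bonded to O and single-bonded to an -OH oxygen — a carboxylic acid.
The closest candidate here is an acyl chloride (-C(=O)Cl), but the carbonyl is bonded to Cl, not to an -OH oxygen. No other fragment satisfies the full query, so there is no match.

False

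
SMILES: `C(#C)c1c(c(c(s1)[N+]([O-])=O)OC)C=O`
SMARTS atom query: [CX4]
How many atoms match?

The query [CX4] means: C with X4: aliphatic carbon with exactly 4 total connections (bonds + H).
Check the 14 heavy atoms by environment: 1× s (aromatic, X2) → no; 4× c (aromatic, X3) → no; 1× N (charge +1, X3) → no; 1× O (charge -1, X1) → no; 2× O (X1) → no; 1× O (X2) → no; 1× C (X4) → match; 2× C (X2) → no; 1× C (X3) → no.
That gives 1 matching atom.

1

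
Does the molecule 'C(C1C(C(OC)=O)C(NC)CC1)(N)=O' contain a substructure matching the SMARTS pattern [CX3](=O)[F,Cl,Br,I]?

No

The pattern [CX3](=O)[F,Cl,Br,I] describes a carbonyl carbon bonded to a halogen — an acyl halide.
The closest candidate here is a methyl-ester group (-C(=O)OCH3), but the carbonyl is bonded to -O-C, not to a halogen. No other fragment satisfies the full query, so there is no match.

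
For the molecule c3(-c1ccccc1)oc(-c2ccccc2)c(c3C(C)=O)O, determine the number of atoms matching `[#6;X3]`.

The query [#6;X3] means: any carbon (aromatic or not) with three total connections.
Check the 21 heavy atoms by environment: 1× o (aromatic, X2) → no; 16× c (aromatic, X3) → match; 1× O (X2) → no; 1× C (X3) → match; 1× O (X1) → no; 1× C (X4) → no.
Summing the matching environments: 16 + 1 = 17 matching atoms.

17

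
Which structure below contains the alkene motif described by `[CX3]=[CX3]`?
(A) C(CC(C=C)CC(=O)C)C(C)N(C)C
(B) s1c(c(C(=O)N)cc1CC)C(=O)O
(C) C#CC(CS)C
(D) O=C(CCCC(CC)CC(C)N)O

A

[CX3]=[CX3] describes a non-aromatic C=C double bond between two sp2 carbons (an alkene).
(A) contains a vinyl group (-CH=CH2), which satisfies every atom and bond constraint.
(B) has an ethyl group (-CH2CH3) but its C-C bond is a single bond between CX4 carbons, not CX3=CX3.
(C) has an ethynyl group (-C#CH) but the C-C bond is a triple bond, not a double bond.
(D) has an ethyl group (-CH2CH3) but its C-C bond is a single bond between CX4 carbons, not CX3=CX3.
So the answer is (A).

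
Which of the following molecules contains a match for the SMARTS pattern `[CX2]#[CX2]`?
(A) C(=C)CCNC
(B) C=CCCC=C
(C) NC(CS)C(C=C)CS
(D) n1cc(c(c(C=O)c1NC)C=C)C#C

[CX2]#[CX2] describes a carbon-carbon triple bond (an alkyne).
(A) has a vinyl group (-CH=CH2) but the C=C is a double bond; both carbons are CX3, not CX2.
(B) has a vinyl group (-CH=CH2) but the C=C is a double bond; both carbons are CX3, not CX2.
(C) has a vinyl group (-CH=CH2) but the C=C is a double bond; both carbons are CX3, not CX2.
(D) contains an ethynyl group (-C#CH), which satisfies every atom and bond constraint.
So the answer is (D).

D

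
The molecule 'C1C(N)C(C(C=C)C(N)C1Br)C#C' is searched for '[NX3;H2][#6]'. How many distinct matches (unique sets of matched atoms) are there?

[NX3;H2][#6] is the SMARTS for a primary amine: a trivalent nitrogen with two H attached to carbon.
The molecule carries 2 separate instances of a primary amino group (-NH2) meeting every constraint; each maps to a distinct set of atoms, giving 2 matches.

2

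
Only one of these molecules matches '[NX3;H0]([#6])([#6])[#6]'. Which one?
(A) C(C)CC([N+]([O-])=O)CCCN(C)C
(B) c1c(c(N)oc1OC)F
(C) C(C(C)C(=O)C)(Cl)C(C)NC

A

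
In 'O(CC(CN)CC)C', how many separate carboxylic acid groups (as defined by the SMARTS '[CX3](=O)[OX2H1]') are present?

0

[CX3](=O)[OX2H1] is the SMARTS for a carboxylic acid: an sp2 carbon double-bonded to O and single-bonded to an -OH oxygen.
No fragment in the molecule satisfies every constraint, giving 0 matches.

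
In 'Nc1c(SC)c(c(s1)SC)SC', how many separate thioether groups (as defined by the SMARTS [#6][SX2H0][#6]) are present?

3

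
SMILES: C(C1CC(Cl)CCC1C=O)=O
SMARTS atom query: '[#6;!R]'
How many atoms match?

The query [#6;!R] means: carbon not in any ring.
Check the 11 heavy atoms by environment: 6× C (in 6-ring) → no; 1× Cl (acyclic) → no; 2× C (acyclic) → match; 2× O (acyclic) → no.
That gives 2 matching atoms.

2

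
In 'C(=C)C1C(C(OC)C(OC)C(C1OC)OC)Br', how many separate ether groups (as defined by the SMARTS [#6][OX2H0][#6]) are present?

[#6][OX2H0][#6] is the SMARTS for an ether: an aliphatic oxygen bridging two carbons with no H on the oxygen.
The molecule carries 4 separate instances of a methoxy ether (-OCH3) meeting every constraint; each maps to a distinct set of atoms, giving 4 matches.

4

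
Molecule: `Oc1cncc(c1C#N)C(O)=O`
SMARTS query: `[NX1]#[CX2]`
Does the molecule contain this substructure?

Yes

The pattern [NX1]#[CX2] describes a nitrogen triple-bonded to a two-connected carbon — a nitrile.
The molecule carries a nitrile (-C#N), whose atoms satisfy every constraint of the query, so the pattern matches.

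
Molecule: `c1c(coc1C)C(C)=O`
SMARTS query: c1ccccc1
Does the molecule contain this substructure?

No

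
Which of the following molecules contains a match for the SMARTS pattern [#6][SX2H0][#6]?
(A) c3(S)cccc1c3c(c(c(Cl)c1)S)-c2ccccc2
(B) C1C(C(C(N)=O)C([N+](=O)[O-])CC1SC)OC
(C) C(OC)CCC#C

B

[#6][SX2H0][#6] describes an aliphatic sulfur bridging two carbons with no H on the sulfur (a thioether).
(A) has a thiol (-SH) but the sulfur has H1, not H0 bridging two carbons.
(B) contains a methylthio ether (-SCH3), which satisfies every atom and bond constraint.
(C) has a methoxy ether (-OCH3) but the bridging atom is O, not S.
So the answer is (B).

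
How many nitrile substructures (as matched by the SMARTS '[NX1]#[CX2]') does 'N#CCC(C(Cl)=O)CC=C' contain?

1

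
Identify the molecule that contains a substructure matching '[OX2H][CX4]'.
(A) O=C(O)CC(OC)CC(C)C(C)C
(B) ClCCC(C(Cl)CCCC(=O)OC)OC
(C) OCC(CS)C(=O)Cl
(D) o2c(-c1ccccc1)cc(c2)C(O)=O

C

[OX2H][CX4] describes a hydroxyl oxygen bound to an sp3 (X4) carbon (an aliphatic alcohol).
(A) has a carboxylic acid group (-C(=O)OH) but the -OH is on a CX3 carbonyl carbon, not a CX4 carbon.
(B) has a methoxy ether (-OCH3) but the oxygen has H0 (ether), not H1.
(C) contains a hydroxyl group (-OH), which satisfies every atom and bond constraint.
(D) has a carboxylic acid group (-C(=O)OH) but the -OH is on a CX3 carbonyl carbon, not a CX4 carbon.
So the answer is (C).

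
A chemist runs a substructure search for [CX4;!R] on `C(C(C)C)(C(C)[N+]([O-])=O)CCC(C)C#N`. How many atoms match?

10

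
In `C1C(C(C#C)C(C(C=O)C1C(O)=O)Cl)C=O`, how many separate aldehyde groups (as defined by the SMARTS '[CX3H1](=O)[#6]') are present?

2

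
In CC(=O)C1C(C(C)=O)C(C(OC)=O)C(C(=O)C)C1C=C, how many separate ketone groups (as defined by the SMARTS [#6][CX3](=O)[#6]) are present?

3

[#6][CX3](=O)[#6] is the SMARTS for a ketone: a carbonyl carbon (no H) flanked by two carbons.
The molecule carries 3 separate instances of an acetyl/ketone group (-C(=O)CH3) meeting every constraint; each maps to a distinct set of atoms, giving 3 matches.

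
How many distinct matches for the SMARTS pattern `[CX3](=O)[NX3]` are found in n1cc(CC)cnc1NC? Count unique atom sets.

[CX3](=O)[NX3] is the SMARTS for an amide: a carbonyl carbon bonded to a trivalent nitrogen.
No fragment in the molecule satisfies every constraint, giving 0 matches.

0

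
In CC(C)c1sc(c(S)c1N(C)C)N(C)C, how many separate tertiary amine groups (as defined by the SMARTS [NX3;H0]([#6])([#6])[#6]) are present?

2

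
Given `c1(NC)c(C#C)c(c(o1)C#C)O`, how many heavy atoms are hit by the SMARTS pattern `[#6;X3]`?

4

The query [#6;X3] means: any carbon (aromatic or not) with three total connections.
Check the 12 heavy atoms by environment: 1× o (aromatic, X2) → no; 4× c (aromatic, X3) → match; 4× C (X2) → no; 1× O (X2) → no; 1× N (X3) → no; 1× C (X4) → no.
That gives 4 matching atoms.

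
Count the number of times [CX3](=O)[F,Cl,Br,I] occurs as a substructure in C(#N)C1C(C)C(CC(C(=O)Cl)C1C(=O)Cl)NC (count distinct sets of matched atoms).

2

[CX3](=O)[F,Cl,Br,I] is the SMARTS for an acyl halide: a carbonyl carbon bonded to a halogen.
The molecule carries 2 separate instances of an acyl chloride (-C(=O)Cl) meeting every constraint; each maps to a distinct set of atoms, giving 2 matches.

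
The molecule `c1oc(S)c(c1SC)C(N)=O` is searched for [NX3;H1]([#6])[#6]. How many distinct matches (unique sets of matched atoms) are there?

0

[NX3;H1]([#6])[#6] is the SMARTS for a secondary amine: a trivalent nitrogen with one H, bonded to two carbons.
The molecule has a primary amide (-C(=O)NH2), but the -C(=O)NH2 nitrogen has H2, not H1; nothing else fits, so there are 0 matches.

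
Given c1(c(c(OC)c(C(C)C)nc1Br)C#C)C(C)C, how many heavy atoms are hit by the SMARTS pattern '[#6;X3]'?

5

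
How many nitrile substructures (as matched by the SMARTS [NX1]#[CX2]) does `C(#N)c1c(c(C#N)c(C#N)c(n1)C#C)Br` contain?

3

[NX1]#[CX2] is the SMARTS for a nitrile: a nitrogen triple-bonded to a two-connected carbon.
The molecule carries 3 separate instances of a nitrile (-C#N) meeting every constraint; each maps to a distinct set of atoms, giving 3 matches.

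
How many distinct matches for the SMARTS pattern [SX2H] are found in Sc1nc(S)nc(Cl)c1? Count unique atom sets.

2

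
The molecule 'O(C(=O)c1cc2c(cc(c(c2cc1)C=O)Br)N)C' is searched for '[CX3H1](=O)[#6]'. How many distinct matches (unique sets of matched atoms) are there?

1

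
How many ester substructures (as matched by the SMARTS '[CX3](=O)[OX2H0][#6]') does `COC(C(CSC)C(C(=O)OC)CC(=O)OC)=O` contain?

3

[CX3](=O)[OX2H0][#6] is the SMARTS for an ester: a carbonyl carbon bonded to an oxygen that is itself bonded to carbon (no H on that O).
The molecule carries 3 separate instances of a methyl-ester group (-C(=O)OCH3) meeting every constraint; each maps to a distinct set of atoms, giving 3 matches.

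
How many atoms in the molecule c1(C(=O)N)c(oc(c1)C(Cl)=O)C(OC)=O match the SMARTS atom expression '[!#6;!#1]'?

7

The query [!#6;!#1] means: not carbon and not hydrogen — any heteroatom.
Check the 15 heavy atoms by environment: 1× o (aromatic) → match; 4× c (aromatic) → no; 4× C → no; 4× O → match; 1× Cl → match; 1× N → match.
Summing the matching environments: 1 + 4 + 1 + 1 = 7 matching atoms.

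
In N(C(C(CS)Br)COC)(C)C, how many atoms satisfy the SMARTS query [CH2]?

2

The query [CH2] means: aliphatic carbon with exactly two hydrogens.
Check the 11 heavy atoms by environment: 2× C (H2) → match; 2× C (H1) → no; 1× N (H0) → no; 3× C (H3) → no; 1× S (H1) → no; 1× O (H0) → no; 1× Br (H0) → no.
That gives 2 matching atoms.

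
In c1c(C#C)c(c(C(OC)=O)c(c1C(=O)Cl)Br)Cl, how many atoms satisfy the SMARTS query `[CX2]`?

Check the 17 heavy atoms by environment: 6× c (aromatic, X3) → no; 2× Cl (X1) → no; 1× Br (X1) → no; 2× C (X2) → match; 2× C (X3) → no; 2× O (X1) → no; 1× O (X2) → no; 1× C (X4) → no.
That gives 2 matching atoms.

2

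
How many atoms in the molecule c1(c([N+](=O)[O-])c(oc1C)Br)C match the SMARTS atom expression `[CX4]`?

The query [CX4] means: C with X4: aliphatic carbon with exactly 4 total connections (bonds + H).
Check the 11 heavy atoms by environment: 1× o (aromatic, X2) → no; 4× c (aromatic, X3) → no; 2× C (X4) → match; 1× N (charge +1, X3) → no; 1× O (charge -1, X1) → no; 1× O (X1) → no; 1× Br (X1) → no.
That gives 2 matching atoms.

2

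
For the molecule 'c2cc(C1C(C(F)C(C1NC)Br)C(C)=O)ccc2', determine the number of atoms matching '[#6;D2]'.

Check the 18 heavy atoms by environment: 6× C (D3) → no; 1× c (aromatic, D3) → no; 5× c (aromatic, D2) → match; 1× F (D1) → no; 1× Br (D1) → no; 1× N (D2) → no; 2× C (D1) → no; 1× O (D1) → no.
That gives 5 matching atoms.

5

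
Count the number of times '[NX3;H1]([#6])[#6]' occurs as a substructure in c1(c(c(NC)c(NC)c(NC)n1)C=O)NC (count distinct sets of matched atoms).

[NX3;H1]([#6])[#6] is the SMARTS for a secondary amine: a trivalent nitrogen with one H, bonded to two carbons.
The molecule carries 4 separate instances of an N-methylamino group (-NHCH3) meeting every constraint; each maps to a distinct set of atoms, giving 4 matches.

4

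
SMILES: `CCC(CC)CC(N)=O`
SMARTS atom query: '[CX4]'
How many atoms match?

6

Check the 9 heavy atoms by environment: 6× C (X4) → match; 1× C (X3) → no; 1× O (X1) → no; 1× N (X3) → no.
That gives 6 matching atoms.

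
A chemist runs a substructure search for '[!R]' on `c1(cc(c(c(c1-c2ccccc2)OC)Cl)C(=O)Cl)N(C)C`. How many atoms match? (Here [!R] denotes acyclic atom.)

9

Check the 21 heavy atoms by environment: 12× c (aromatic, in 6-ring) → no; 4× C (acyclic) → match; 2× O (acyclic) → match; 2× Cl (acyclic) → match; 1× N (acyclic) → match.
Summing the matching environments: 4 + 2 + 2 + 1 = 9 matching atoms.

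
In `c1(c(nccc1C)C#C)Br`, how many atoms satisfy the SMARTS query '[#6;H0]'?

The query [#6;H0] means: any carbon with no attached hydrogen.
Check the 10 heavy atoms by environment: 1× n (aromatic, H0) → no; 2× c (aromatic, H1) → no; 3× c (aromatic, H0) → match; 1× Br (H0) → no; 1× C (H0) → match; 1× C (H1) → no; 1× C (H3) → no.
Summing the matching environments: 3 + 1 = 4 matching atoms.

4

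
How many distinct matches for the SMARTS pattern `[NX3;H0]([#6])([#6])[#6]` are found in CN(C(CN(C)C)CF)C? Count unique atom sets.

[NX3;H0]([#6])([#6])[#6] is the SMARTS for a tertiary amine: a trivalent nitrogen with no H, bonded to three carbons.
The molecule carries 2 separate instances of a dimethylamino group (-N(CH3)2) meeting every constraint; each maps to a distinct set of atoms, giving 2 matches.

2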